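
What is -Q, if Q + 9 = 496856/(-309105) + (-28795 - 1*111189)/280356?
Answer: 80208440623/7221620115 ≈ 11.107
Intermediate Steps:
Q = -80208440623/7221620115 (Q = -9 + (496856/(-309105) + (-28795 - 1*111189)/280356) = -9 + (496856*(-1/309105) + (-28795 - 111189)*(1/280356)) = -9 + (-496856/309105 - 139984*1/280356) = -9 + (-496856/309105 - 34996/70089) = -9 - 15213859588/7221620115 = -80208440623/7221620115 ≈ -11.107)
-Q = -1*(-80208440623/7221620115) = 80208440623/7221620115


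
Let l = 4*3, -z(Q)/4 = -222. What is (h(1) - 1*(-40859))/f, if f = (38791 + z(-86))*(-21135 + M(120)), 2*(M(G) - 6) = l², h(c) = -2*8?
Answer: -40843/835520703 ≈ -4.8883e-5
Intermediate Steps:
z(Q) = 888 (z(Q) = -4*(-222) = 888)
l = 12
h(c) = -16
M(G) = 78 (M(G) = 6 + (½)*12² = 6 + (½)*144 = 6 + 72 = 78)
f = -835520703 (f = (38791 + 888)*(-21135 + 78) = 39679*(-21057) = -835520703)
(h(1) - 1*(-40859))/f = (-16 - 1*(-40859))/(-835520703) = (-16 + 40859)*(-1/835520703) = 40843*(-1/835520703) = -40843/835520703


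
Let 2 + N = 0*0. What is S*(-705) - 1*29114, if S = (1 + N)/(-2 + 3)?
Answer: -28409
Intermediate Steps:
N = -2 (N = -2 + 0*0 = -2 + 0 = -2)
S = -1 (S = (1 - 2)/(-2 + 3) = -1/1 = -1*1 = -1)
S*(-705) - 1*29114 = -1*(-705) - 1*29114 = 705 - 29114 = -28409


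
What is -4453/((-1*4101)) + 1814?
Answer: 7443667/4101 ≈ 1815.1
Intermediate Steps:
-4453/((-1*4101)) + 1814 = -4453/(-4101) + 1814 = -4453*(-1/4101) + 1814 = 4453/4101 + 1814 = 7443667/4101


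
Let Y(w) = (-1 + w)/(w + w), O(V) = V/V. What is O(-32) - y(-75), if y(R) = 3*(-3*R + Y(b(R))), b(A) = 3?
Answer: -675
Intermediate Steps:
O(V) = 1
Y(w) = (-1 + w)/(2*w) (Y(w) = (-1 + w)/((2*w)) = (-1 + w)*(1/(2*w)) = (-1 + w)/(2*w))
y(R) = 1 - 9*R (y(R) = 3*(-3*R + (1/2)*(-1 + 3)/3) = 3*(-3*R + (1/2)*(1/3)*2) = 3*(-3*R + 1/3) = 3*(1/3 - 3*R) = 1 - 9*R)
O(-32) - y(-75) = 1 - (1 - 9*(-75)) = 1 - (1 + 675) = 1 - 1*676 = 1 - 676 = -675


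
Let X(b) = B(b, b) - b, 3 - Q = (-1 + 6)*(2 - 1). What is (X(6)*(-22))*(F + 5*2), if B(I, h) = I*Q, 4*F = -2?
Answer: 3762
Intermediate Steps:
Q = -2 (Q = 3 - (-1 + 6)*(2 - 1) = 3 - 5 = -2)
F = -1/2 (F = (1/4)*(-2) = -1/2 ≈ -0.50000)
B(I, h) = -2*I (B(I, h) = I*(-2) = -2*I)
X(b) = -3*b (X(b) = -2*b - b = -3*b)
(X(6)*(-22))*(F + 5*2) = (-3*6*(-22))*(-1/2 + 5*2) = (-18*(-22))*(-1/2 + 10) = 396*(19/2) = 3762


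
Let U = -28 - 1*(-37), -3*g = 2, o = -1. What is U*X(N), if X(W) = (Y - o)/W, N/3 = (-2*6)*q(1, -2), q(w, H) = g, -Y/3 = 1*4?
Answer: -33/8 ≈ -4.1250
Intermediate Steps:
Y = -12 (Y = -3*4 = -12)
g = -2/3 (g = -1/3*2 = -2/3 ≈ -0.66667)
q(w, H) = -2/3
U = 9 (U = -28 + 37 = 9)
N = 24 (N = 3*(-2*6*(-2/3)) = 3*(-12*(-2/3)) = 3*8 = 24)
X(W) = -11/W (X(W) = (-12 - 1*(-1))/W = (-12 + 1)/W = -11/W)
U*X(N) = 9*(-11/24) = -33/8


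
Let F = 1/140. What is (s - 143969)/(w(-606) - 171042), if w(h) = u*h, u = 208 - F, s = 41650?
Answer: 7162330/20795997 ≈ 0.34441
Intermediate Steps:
F = 1/140 ≈ 0.0071429
u = 29119/140 (u = 208 - 1*1/140 = 208 - 1/140 = 29119/140 ≈ 207.99)
w(h) = 29119*h/140
(s - 143969)/(w(-606) - 171042) = (41650 - 143969)/((29119/140)*(-606) - 171042) = -102319/(-8823057/70 - 171042) = -102319/(-20795997/70) = -102319*(-70/20795997) = 7162330/20795997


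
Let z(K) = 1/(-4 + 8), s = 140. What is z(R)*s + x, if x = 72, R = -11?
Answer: 107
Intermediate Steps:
z(K) = 1/4
z(R)*s + x = (1/4)*140 + 72 = 35 + 72 = 107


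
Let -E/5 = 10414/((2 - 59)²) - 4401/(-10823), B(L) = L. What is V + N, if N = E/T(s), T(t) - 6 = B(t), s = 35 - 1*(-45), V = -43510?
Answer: -131579126932075/3024097722 ≈ -43510.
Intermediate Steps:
s = 80 (s = 35 + 45 = 80)
T(t) = 6 + t
E = -635047855/35163927 (E = -5*(10414/((2 - 59)²) - 4401/(-10823)) = -5*(10414/((-57)²) - 4401*(-1/10823)) = -5*(10414/3249 + 4401/10823) = -5*127009571/35163927 = -635047855/35163927 ≈ -18.060)
N = -635047855/3024097722 (N = -635047855/(35163927*(6 + 80)) = -635047855/35163927/86 = -635047855/35163927*1/86 = -635047855/3024097722 ≈ -0.21000)
V + N = -43510 - 635047855/3024097722 = -131579126932075/3024097722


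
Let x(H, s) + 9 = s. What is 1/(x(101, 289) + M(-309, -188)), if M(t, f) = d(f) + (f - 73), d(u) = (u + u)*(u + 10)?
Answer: 1/66947 ≈ 1.4937e-5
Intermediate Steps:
d(u) = 2*u*(10 + u) (d(u) = (2*u)*(10 + u) = 2*u*(10 + u))
x(H, s) = -9 + s
M(t, f) = -73 + f + 2*f*(10 + f) (M(t, f) = 2*f*(10 + f) + (f - 73) = 2*f*(10 + f) + (-73 + f) = -73 + f + 2*f*(10 + f))
1/(x(101, 289) + M(-309, -188)) = 1/((-9 + 289) + (-73 - 188 + 2*(-188)*(10 - 188))) = 1/(280 + (-73 - 188 + 2*(-188)*(-178))) = 1/(280 + (-73 - 188 + 66928)) = 1/(280 + 66667) = 1/66947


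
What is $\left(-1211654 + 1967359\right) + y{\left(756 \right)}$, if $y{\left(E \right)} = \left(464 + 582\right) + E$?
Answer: $757507$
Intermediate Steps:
$y{\left(E \right)} = 1046 + E$
$\left(-1211654 + 1967359\right) + y{\left(756 \right)} = \left(-1211654 + 1967359\right) + \left(1046 + 756\right) = 755705 + 1802 = 757507$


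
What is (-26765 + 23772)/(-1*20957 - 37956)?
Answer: 2993/58913 ≈ 0.050804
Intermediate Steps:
(-26765 + 23772)/(-1*20957 - 37956) = -2993/(-20957 - 37956) = -2993/(-58913) = -2993*(-1/58913) = 2993/58913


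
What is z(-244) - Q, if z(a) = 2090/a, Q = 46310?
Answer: -5650865/122 ≈ -46319.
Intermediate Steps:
z(-244) - Q = 2090/(-244) - 1*46310 = 2090*(-1/244) - 46310 = -1045/122 - 46310 = -5650865/122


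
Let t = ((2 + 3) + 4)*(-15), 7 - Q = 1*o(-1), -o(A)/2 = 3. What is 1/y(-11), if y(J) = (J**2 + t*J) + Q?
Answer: 1/1619 ≈ 0.00061767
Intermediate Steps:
o(A) = -6 (o(A) = -2*3 = -6)
Q = 13 (Q = 7 - (-6) = 7 - 1*(-6) = 7 + 6 = 13)
t = -135 (t = (5 + 4)*(-15) = 9*(-15) = -135)
y(J) = 13 + J**2 - 135*J (y(J) = (J**2 - 135*J) + 13 = 13 + J**2 - 135*J)
1/y(-11) = 1/(13 + (-11)**2 - 135*(-11)) = 1/(13 + 121 + 1485) = 1/1619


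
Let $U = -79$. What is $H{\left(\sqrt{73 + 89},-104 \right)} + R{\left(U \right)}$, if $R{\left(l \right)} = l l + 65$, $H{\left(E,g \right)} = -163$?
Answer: $6143$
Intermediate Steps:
$R{\left(l \right)} = 65 + l^{2}$ ($R{\left(l \right)} = l^{2} + 65 = 65 + l^{2}$)
$H{\left(\sqrt{73 + 89},-104 \right)} + R{\left(U \right)} = -163 + \left(65 + \left(-79\right)^{2}\right) = -163 + \left(65 + 6241\right) = -163 + 6306 = 6143$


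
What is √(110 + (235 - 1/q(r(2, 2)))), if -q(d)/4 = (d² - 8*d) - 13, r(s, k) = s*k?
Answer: √1160551/58 ≈ 18.574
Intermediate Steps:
r(s, k) = k*s
q(d) = 52 - 4*d² + 32*d (q(d) = -4*((d² - 8*d) - 13) = -4*(-13 + d² - 8*d) = 52 - 4*d² + 32*d)
√(110 + (235 - 1/q(r(2, 2)))) = √(110 + (235 - 1/(52 - 4*(2*2)² + 32*(2*2)))) = √(110 + (235 - 1/(52 - 4*4² + 32*4))) = √(110 + (235 - 1/(52 - 4*16 + 128))) = √(110 + (235 - 1/(52 - 64 + 128))) = √(110 + (235 - 1/116)) = √(110 + 27259/116) = √(40019/116) = √1160551/58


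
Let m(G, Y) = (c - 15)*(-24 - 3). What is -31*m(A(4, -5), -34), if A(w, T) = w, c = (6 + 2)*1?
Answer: -5859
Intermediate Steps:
c = 8 (c = 8*1 = 8)
m(G, Y) = 189 (m(G, Y) = (8 - 15)*(-24 - 3) = -7*(-27) = 189)
-31*m(A(4, -5), -34) = -31*189 = -5859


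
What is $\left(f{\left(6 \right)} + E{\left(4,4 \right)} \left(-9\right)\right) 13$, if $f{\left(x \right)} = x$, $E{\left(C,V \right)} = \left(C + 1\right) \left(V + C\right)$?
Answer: $-4602$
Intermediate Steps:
$E{\left(C,V \right)} = \left(1 + C\right) \left(C + V\right)$
$\left(f{\left(6 \right)} + E{\left(4,4 \right)} \left(-9\right)\right) 13 = \left(6 + \left(4 + 4 + 4^{2} + 4 \cdot 4\right) \left(-9\right)\right) 13 = \left(6 + \left(4 + 4 + 16 + 16\right) \left(-9\right)\right) 13 = \left(6 + 40 \left(-9\right)\right) 13 = \left(6 - 360\right) 13 = \left(-354\right) 13 = -4602$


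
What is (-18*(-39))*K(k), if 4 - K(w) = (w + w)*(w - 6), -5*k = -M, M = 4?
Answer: 216216/25 ≈ 8648.6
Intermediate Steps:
k = ⅘ (k = -(-1)*4/5 = -⅕*(-4) = ⅘ ≈ 0.80000)
K(w) = 4 - 2*w*(-6 + w) (K(w) = 4 - (w + w)*(w - 6) = 4 - 2*w*(-6 + w))
(-18*(-39))*K(k) = (-18*(-39))*(4 - 2*(⅘)² + 12*(⅘)) = 702*(4 - 2*16/25 + 48/5) = 702*(4 - 32/25 + 48/5) = 702*(308/25) = 216216/25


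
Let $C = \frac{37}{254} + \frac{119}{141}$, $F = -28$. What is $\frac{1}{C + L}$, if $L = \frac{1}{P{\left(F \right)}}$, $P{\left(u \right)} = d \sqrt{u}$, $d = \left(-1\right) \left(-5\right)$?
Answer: $\frac{111068615175}{110078377112} + \frac{1603303245 i \sqrt{7}}{110078377112} \approx 1.009 + 0.038536 i$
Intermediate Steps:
$d = 5$
$P{\left(u \right)} = 5 \sqrt{u}$
$C = \frac{35443}{35814}$ ($C = 37 \cdot \frac{1}{254} + 119 \cdot \frac{1}{141} = \frac{37}{254} + \frac{119}{141} = \frac{35443}{35814} \approx 0.98964$)
$L = - \frac{i \sqrt{7}}{70}$ ($L = \frac{1}{5 \sqrt{-28}} = \frac{1}{5 \cdot 2 i \sqrt{7}} = \frac{1}{10 i \sqrt{7}} = - \frac{i \sqrt{7}}{70} \approx - 0.037796 i$)
$\frac{1}{C + L} = \frac{1}{\frac{35443}{35814} - \frac{i \sqrt{7}}{70}}$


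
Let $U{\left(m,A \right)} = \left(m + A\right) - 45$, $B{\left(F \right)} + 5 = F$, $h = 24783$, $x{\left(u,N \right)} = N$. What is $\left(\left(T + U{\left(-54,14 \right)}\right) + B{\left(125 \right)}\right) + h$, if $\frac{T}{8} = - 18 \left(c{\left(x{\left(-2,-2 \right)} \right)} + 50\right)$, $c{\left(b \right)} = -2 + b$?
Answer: $18194$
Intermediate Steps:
$B{\left(F \right)} = -5 + F$
$U{\left(m,A \right)} = -45 + A + m$ ($U{\left(m,A \right)} = \left(A + m\right) - 45 = -45 + A + m$)
$T = -6624$ ($T = 8 \left(- 18 \left(\left(-2 - 2\right) + 50\right)\right) = 8 \left(- 18 \left(-4 + 50\right)\right) = 8 \left(\left(-18\right) 46\right) = 8 \left(-828\right) = -6624$)
$\left(\left(T + U{\left(-54,14 \right)}\right) + B{\left(125 \right)}\right) + h = \left(\left(-6624 - 85\right) + \left(-5 + 125\right)\right) + 24783 = \left(\left(-6624 - 85\right) + 120\right) + 24783 = \left(-6709 + 120\right) + 24783 = -6589 + 24783 = 18194$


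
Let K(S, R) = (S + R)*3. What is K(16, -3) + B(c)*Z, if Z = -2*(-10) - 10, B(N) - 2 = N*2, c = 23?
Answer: 519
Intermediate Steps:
K(S, R) = 3*R + 3*S (K(S, R) = (R + S)*3 = 3*R + 3*S)
B(N) = 2 + 2*N (B(N) = 2 + N*2 = 2 + 2*N)
Z = 10 (Z = 20 - 10 = 10)
K(16, -3) + B(c)*Z = (3*(-3) + 3*16) + (2 + 2*23)*10 = (-9 + 48) + (2 + 46)*10 = 39 + 48*10 = 39 + 480 = 519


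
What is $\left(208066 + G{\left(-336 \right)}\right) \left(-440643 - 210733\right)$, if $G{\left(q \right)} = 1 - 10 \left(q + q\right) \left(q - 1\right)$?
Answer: $1339602294448$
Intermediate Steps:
$G{\left(q \right)} = 1 - 20 q \left(-1 + q\right)$ ($G{\left(q \right)} = 1 - 10 \cdot 2 q \left(-1 + q\right) = 1 - 20 q \left(-1 + q\right)$)
$\left(208066 + G{\left(-336 \right)}\right) \left(-440643 - 210733\right) = \left(208066 + \left(1 - 20 \left(-336\right)^{2} + 20 \left(-336\right)\right)\right) \left(-440643 - 210733\right) = \left(208066 - 2264639\right) \left(-651376\right) = \left(-2056573\right) \left(-651376\right) = 1339602294448$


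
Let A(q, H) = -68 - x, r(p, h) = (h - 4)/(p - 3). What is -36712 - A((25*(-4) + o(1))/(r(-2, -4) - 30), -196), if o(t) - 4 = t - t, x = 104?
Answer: -36540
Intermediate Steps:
o(t) = 4 (o(t) = 4 + (t - t) = 4 + 0 = 4)
r(p, h) = (-4 + h)/(-3 + p)
A(q, H) = -172 (A(q, H) = -68 - 1*104 = -68 - 104 = -172)
-36712 - A((25*(-4) + o(1))/(r(-2, -4) - 30), -196) = -36712 - 1*(-172) = -36712 + 172 = -36540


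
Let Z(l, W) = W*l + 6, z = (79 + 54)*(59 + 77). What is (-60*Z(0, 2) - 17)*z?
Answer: -6819176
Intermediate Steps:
z = 18088 (z = 133*136 = 18088)
Z(l, W) = 6 + W*l
(-60*Z(0, 2) - 17)*z = (-60*(6 + 2*0) - 17)*18088 = (-60*(6 + 0) - 17)*18088 = (-60*6 - 17)*18088 = (-360 - 17)*18088 = -377*18088 = -6819176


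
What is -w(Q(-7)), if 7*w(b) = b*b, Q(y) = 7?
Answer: -7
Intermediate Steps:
w(b) = b²/7 (w(b) = (b*b)/7 = b²/7)
-w(Q(-7)) = -7²/7 = -49/7 = -1*7 = -7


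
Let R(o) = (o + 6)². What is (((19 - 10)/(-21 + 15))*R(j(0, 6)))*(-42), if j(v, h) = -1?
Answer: 1575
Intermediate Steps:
R(o) = (6 + o)²
(((19 - 10)/(-21 + 15))*R(j(0, 6)))*(-42) = (((19 - 10)/(-21 + 15))*(6 - 1)²)*(-42) = ((9/(-6))*5²)*(-42) = ((9*(-⅙))*25)*(-42) = -3/2*25*(-42) = -75/2*(-42) = 1575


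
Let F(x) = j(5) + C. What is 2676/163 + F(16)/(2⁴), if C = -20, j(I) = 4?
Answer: 2513/163 ≈ 15.417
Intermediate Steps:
F(x) = -16 (F(x) = 4 - 20 = -16)
2676/163 + F(16)/(2⁴) = 2676/163 - 16/(2⁴) = 2676*(1/163) - 16/16 = 2676/163 - 16*1/16 = 2676/163 - 1 = 2513/163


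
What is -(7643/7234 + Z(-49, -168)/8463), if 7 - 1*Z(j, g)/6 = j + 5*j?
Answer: -3702253/2915302 ≈ -1.2699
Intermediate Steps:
Z(j, g) = 42 - 36*j (Z(j, g) = 42 - 6*(j + 5*j) = 42 - 36*j)
-(7643/7234 + Z(-49, -168)/8463) = -(7643/7234 + (42 - 36*(-49))/8463) = -(7643*(1/7234) + (42 + 1764)*(1/8463)) = -(7643/7234 + 1806*(1/8463)) = -(7643/7234 + 86/403) = -1*3702253/2915302 = -3702253/2915302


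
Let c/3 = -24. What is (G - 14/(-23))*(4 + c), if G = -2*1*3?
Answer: 8432/23 ≈ 366.61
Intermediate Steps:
c = -72 (c = 3*(-24) = -72)
G = -6 (G = -2*3 = -6)
(G - 14/(-23))*(4 + c) = (-6 - 14/(-23))*(4 - 72) = (-6 - 14*(-1)/23)*(-68) = (-6 - 1*(-14/23))*(-68) = (-6 + 14/23)*(-68) = -124/23*(-68) = 8432/23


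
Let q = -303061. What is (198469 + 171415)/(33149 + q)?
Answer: -92471/67478 ≈ -1.3704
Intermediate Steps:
(198469 + 171415)/(33149 + q) = (198469 + 171415)/(33149 - 303061) = 369884/(-269912) = 369884*(-1/269912) = -92471/67478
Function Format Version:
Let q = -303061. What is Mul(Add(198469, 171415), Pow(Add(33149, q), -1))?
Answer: Rational(-92471, 67478) ≈ -1.3704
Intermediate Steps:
Mul(Add(198469, 171415), Pow(Add(33149, q), -1)) = Mul(Add(198469, 171415), Pow(Add(33149, -303061), -1)) = Mul(369884, Pow(-269912, -1)) = Mul(369884, Rational(-1, 269912)) = Rational(-92471, 67478)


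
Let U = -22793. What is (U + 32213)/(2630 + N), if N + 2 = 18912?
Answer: 157/359 ≈ 0.43733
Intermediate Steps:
N = 18910 (N = -2 + 18912 = 18910)
(U + 32213)/(2630 + N) = (-22793 + 32213)/(2630 + 18910) = 9420/21540 = 9420*(1/21540) = 157/359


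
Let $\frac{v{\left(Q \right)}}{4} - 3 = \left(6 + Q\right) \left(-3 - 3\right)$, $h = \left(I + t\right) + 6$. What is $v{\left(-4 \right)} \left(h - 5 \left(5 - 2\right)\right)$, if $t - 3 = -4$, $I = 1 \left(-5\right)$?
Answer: $540$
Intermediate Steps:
$I = -5$
$t = -1$ ($t = 3 - 4 = -1$)
$h = 0$ ($h = \left(-5 - 1\right) + 6 = -6 + 6 = 0$)
$v{\left(Q \right)} = -132 - 24 Q$ ($v{\left(Q \right)} = 12 + 4 \left(6 + Q\right) \left(-3 - 3\right) = 12 + 4 \left(6 + Q\right) \left(-6\right) = 12 + 4 \left(-36 - 6 Q\right) = 12 - \left(144 + 24 Q\right) = -132 - 24 Q$)
$v{\left(-4 \right)} \left(h - 5 \left(5 - 2\right)\right) = \left(-132 - -96\right) \left(0 - 5 \left(5 - 2\right)\right) = \left(-132 + 96\right) \left(0 - 15\right) = - 36 \left(0 - 15\right) = \left(-36\right) \left(-15\right) = 540$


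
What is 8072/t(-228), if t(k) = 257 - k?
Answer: 8072/485 ≈ 16.643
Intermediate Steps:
8072/t(-228) = 8072/(257 - 1*(-228)) = 8072/(257 + 228) = 8072/485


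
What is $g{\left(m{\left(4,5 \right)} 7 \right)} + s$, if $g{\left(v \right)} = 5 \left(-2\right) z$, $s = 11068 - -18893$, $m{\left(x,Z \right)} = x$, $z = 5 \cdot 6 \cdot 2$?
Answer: $29361$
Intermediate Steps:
$z = 60$ ($z = 30 \cdot 2 = 60$)
$s = 29961$ ($s = 11068 + 18893 = 29961$)
$g{\left(v \right)} = -600$ ($g{\left(v \right)} = 5 \left(-2\right) 60 = \left(-10\right) 60 = -600$)
$g{\left(m{\left(4,5 \right)} 7 \right)} + s = -600 + 29961 = 29361$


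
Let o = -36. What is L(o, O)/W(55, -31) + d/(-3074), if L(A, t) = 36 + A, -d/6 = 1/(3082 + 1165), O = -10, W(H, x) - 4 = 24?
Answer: 3/6527639 ≈ 4.5958e-7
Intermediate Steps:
W(H, x) = 28 (W(H, x) = 4 + 24 = 28)
d = -6/4247 (d = -6/(3082 + 1165) = -6/4247 ≈ -0.0014128)
L(o, O)/W(55, -31) + d/(-3074) = (36 - 36)/28 - 6/4247/(-3074) = 0*(1/28) - 6/4247*(-1/3074) = 0 + 3/6527639 = 3/6527639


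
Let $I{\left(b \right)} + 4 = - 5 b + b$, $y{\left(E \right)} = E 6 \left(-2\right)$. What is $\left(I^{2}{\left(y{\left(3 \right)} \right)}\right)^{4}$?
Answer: $147578905600000000$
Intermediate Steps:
$y{\left(E \right)} = - 12 E$ ($y{\left(E \right)} = 6 E \left(-2\right) = - 12 E$)
$I{\left(b \right)} = -4 - 4 b$ ($I{\left(b \right)} = -4 + \left(- 5 b + b\right) = -4 - 4 b$)
$\left(I^{2}{\left(y{\left(3 \right)} \right)}\right)^{4} = \left(\left(-4 - 4 \left(\left(-12\right) 3\right)\right)^{2}\right)^{4} = \left(\left(-4 - -144\right)^{2}\right)^{4} = \left(\left(-4 + 144\right)^{2}\right)^{4} = \left(140^{2}\right)^{4} = 19600^{4} = 147578905600000000$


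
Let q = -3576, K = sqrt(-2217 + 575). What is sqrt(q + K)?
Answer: sqrt(-3576 + I*sqrt(1642)) ≈ 0.3388 + 59.801*I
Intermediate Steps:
K = I*sqrt(1642) (K = sqrt(-1642) = I*sqrt(1642) ≈ 40.522*I)
sqrt(q + K) = sqrt(-3576 + I*sqrt(1642))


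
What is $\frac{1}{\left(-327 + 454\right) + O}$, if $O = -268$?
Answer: $- \frac{1}{141} \approx -0.0070922$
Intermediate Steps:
$\frac{1}{\left(-327 + 454\right) + O} = \frac{1}{\left(-327 + 454\right) - 268} = \frac{1}{127 - 268} = \frac{1}{-141} = - \frac{1}{141}$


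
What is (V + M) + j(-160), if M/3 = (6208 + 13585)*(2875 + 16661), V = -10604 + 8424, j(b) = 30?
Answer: 1160025994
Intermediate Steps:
V = -2180
M = 1160028144 (M = 3*((6208 + 13585)*(2875 + 16661)) = 3*(19793*19536) = 3*386676048 = 1160028144)
(V + M) + j(-160) = (-2180 + 1160028144) + 30 = 1160025964 + 30 = 1160025994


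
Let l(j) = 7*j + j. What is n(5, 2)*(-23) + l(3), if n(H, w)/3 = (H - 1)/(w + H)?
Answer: -108/7 ≈ -15.429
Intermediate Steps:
n(H, w) = 3*(-1 + H)/(H + w) (n(H, w) = 3*((H - 1)/(w + H)) = 3*((-1 + H)/(H + w)) = 3*(-1 + H)/(H + w))
l(j) = 8*j
n(5, 2)*(-23) + l(3) = (3*(-1 + 5)/(5 + 2))*(-23) + 8*3 = (3*4/7)*(-23) + 24 = (3*(1/7)*4)*(-23) + 24 = (12/7)*(-23) + 24 = -276/7 + 24 = -108/7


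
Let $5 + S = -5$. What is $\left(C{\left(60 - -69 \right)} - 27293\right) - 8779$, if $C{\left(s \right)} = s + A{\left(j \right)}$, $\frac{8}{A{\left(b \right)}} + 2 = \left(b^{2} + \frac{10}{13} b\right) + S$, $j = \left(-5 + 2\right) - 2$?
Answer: $- \frac{4277113}{119} \approx -35942.0$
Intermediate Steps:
$S = -10$ ($S = -5 - 5 = -10$)
$j = -5$ ($j = -3 - 2 = -5$)
$A{\left(b \right)} = \frac{8}{-12 + b^{2} + \frac{10 b}{13}}$ ($A{\left(b \right)} = \frac{8}{-2 - \left(10 - b^{2} - \frac{10}{13} b\right)} = \frac{8}{-2 - \left(10 - b^{2} - 10 \cdot \frac{1}{13} b\right)} = \frac{8}{-2 - \left(10 - b^{2} - \frac{10 b}{13}\right)} = \frac{8}{-2 + \left(-10 + b^{2} + \frac{10 b}{13}\right)} = \frac{8}{-12 + b^{2} + \frac{10 b}{13}}$)
$C{\left(s \right)} = \frac{104}{119} + s$ ($C{\left(s \right)} = s + \frac{104}{-156 + 10 \left(-5\right) + 13 \left(-5\right)^{2}} = s + \frac{104}{-156 - 50 + 13 \cdot 25} = s + \frac{104}{-156 - 50 + 325} = s + \frac{104}{119} = \frac{104}{119} + s$)
$\left(C{\left(60 - -69 \right)} - 27293\right) - 8779 = \left(\left(\frac{104}{119} + \left(60 - -69\right)\right) - 27293\right) - 8779 = \left(\left(\frac{104}{119} + \left(60 + 69\right)\right) - 27293\right) - 8779 = \left(\left(\frac{104}{119} + 129\right) - 27293\right) - 8779 = \left(\frac{15455}{119} - 27293\right) - 8779 = - \frac{3232412}{119} - 8779 = - \frac{4277113}{119}$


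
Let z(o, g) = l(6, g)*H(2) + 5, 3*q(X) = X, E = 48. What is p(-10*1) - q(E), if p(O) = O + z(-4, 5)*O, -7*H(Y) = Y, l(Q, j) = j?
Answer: -432/7 ≈ -61.714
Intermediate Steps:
q(X) = X/3
H(Y) = -Y/7
z(o, g) = 5 - 2*g/7 (z(o, g) = g*(-⅐*2) + 5 = g*(-2/7) + 5 = -2*g/7 + 5 = 5 - 2*g/7)
p(O) = 32*O/7 (p(O) = O + (5 - 2/7*5)*O = O + (5 - 10/7)*O = O + 25*O/7 = 32*O/7)
p(-10*1) - q(E) = 32*(-10*1)/7 - 48/3 = (32/7)*(-10) - 1*16 = -320/7 - 16 = -432/7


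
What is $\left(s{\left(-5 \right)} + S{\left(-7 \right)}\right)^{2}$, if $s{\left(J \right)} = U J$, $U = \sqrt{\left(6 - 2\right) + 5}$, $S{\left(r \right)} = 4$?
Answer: $121$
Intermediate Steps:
$U = 3$ ($U = \sqrt{\left(6 - 2\right) + 5} = \sqrt{4 + 5} = \sqrt{9} = 3$)
$s{\left(J \right)} = 3 J$
$\left(s{\left(-5 \right)} + S{\left(-7 \right)}\right)^{2} = \left(3 \left(-5\right) + 4\right)^{2} = \left(-15 + 4\right)^{2} = \left(-11\right)^{2} = 121$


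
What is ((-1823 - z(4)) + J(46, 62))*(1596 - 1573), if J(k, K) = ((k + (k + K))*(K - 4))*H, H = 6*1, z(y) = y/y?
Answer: 1190664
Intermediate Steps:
z(y) = 1
H = 6
J(k, K) = 6*(-4 + K)*(K + 2*k) (J(k, K) = ((k + (k + K))*(K - 4))*6 = ((k + (K + k))*(-4 + K))*6 = ((K + 2*k)*(-4 + K))*6 = ((-4 + K)*(K + 2*k))*6 = 6*(-4 + K)*(K + 2*k))
((-1823 - z(4)) + J(46, 62))*(1596 - 1573) = ((-1823 - 1*1) + (-48*46 - 24*62 + 6*62² + 12*62*46))*(1596 - 1573) = ((-1823 - 1) + (-2208 - 1488 + 6*3844 + 34224))*23 = (-1824 + (-2208 - 1488 + 23064 + 34224))*23 = (-1824 + 53592)*23 = 51768*23 = 1190664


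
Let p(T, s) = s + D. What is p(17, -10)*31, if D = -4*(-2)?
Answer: -62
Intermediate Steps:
D = 8
p(T, s) = 8 + s (p(T, s) = s + 8 = 8 + s)
p(17, -10)*31 = (8 - 10)*31 = -2*31 = -62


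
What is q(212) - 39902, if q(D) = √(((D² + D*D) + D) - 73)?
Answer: -39902 + 3*√10003 ≈ -39602.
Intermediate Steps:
q(D) = √(-73 + D + 2*D²) (q(D) = √(((D² + D²) + D) - 73) = √((2*D² + D) - 73) = √((D + 2*D²) - 73) = √(-73 + D + 2*D²))
q(212) - 39902 = √(-73 + 212 + 2*212²) - 39902 = √(-73 + 212 + 2*44944) - 39902 = √(-73 + 212 + 89888) - 39902 = √90027 - 39902 = 3*√10003 - 39902 = -39902 + 3*√10003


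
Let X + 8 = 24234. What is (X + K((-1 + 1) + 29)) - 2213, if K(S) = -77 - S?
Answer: 21907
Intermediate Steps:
X = 24226 (X = -8 + 24234 = 24226)
(X + K((-1 + 1) + 29)) - 2213 = (24226 + (-77 - ((-1 + 1) + 29))) - 2213 = (24226 + (-77 - (0 + 29))) - 2213 = (24226 + (-77 - 1*29)) - 2213 = (24226 + (-77 - 29)) - 2213 = (24226 - 106) - 2213 = 24120 - 2213 = 21907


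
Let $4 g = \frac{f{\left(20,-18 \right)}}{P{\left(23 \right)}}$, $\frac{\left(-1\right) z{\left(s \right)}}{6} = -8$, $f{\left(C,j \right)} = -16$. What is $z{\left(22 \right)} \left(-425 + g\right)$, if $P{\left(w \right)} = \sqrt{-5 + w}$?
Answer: $-20400 - 32 \sqrt{2} \approx -20445.0$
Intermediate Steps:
$z{\left(s \right)} = 48$ ($z{\left(s \right)} = \left(-6\right) \left(-8\right) = 48$)
$g = - \frac{2 \sqrt{2}}{3}$ ($g = \frac{\left(-16\right) \frac{1}{\sqrt{-5 + 23}}}{4} = \frac{\left(-16\right) \frac{1}{\sqrt{18}}}{4} = \frac{\left(-16\right) \frac{1}{3 \sqrt{2}}}{4} = \frac{\left(-16\right) \frac{\sqrt{2}}{6}}{4} = \frac{\left(- \frac{8}{3}\right) \sqrt{2}}{4} = - \frac{2 \sqrt{2}}{3} \approx -0.94281$)
$z{\left(22 \right)} \left(-425 + g\right) = 48 \left(-425 - \frac{2 \sqrt{2}}{3}\right) = -20400 - 32 \sqrt{2}$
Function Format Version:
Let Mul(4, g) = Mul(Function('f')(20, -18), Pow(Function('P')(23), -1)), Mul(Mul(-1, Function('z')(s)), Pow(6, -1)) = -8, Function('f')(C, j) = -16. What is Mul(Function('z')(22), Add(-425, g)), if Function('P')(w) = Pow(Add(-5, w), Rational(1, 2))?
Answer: Add(-20400, Mul(-32, Pow(2, Rational(1, 2)))) ≈ -20445.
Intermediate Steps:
Function('z')(s) = 48 (Function('z')(s) = Mul(-6, -8) = 48)
g = Mul(Rational(-2, 3), Pow(2, Rational(1, 2))) (g = Mul(Rational(1, 4), Mul(-16, Pow(Pow(Add(-5, 23), Rational(1, 2)), -1))) = Mul(Rational(1, 4), Mul(-16, Pow(Pow(18, Rational(1, 2)), -1))) = Mul(Rational(1, 4), Mul(-16, Pow(Mul(3, Pow(2, Rational(1, 2))), -1))) = Mul(Rational(1, 4), Mul(-16, Mul(Rational(1, 6), Pow(2, Rational(1, 2))))) = Mul(Rational(1, 4), Mul(Rational(-8, 3), Pow(2, Rational(1, 2)))) = Mul(Rational(-2, 3), Pow(2, Rational(1, 2))) ≈ -0.94281)
Mul(Function('z')(22), Add(-425, g)) = Mul(48, Add(-425, Mul(Rational(-2, 3), Pow(2, Rational(1, 2))))) = Add(-20400, Mul(-32, Pow(2, Rational(1, 2))))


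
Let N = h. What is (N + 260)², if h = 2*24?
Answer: 94864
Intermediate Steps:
h = 48
N = 48
(N + 260)² = (48 + 260)² = 308² = 94864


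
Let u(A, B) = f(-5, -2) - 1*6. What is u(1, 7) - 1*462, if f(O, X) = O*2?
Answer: -478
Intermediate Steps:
f(O, X) = 2*O
u(A, B) = -16 (u(A, B) = 2*(-5) - 1*6 = -10 - 6 = -16)
u(1, 7) - 1*462 = -16 - 1*462 = -16 - 462 = -478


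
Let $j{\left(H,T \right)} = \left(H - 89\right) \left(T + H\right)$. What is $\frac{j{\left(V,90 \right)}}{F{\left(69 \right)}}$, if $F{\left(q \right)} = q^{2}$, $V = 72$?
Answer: $- \frac{306}{529} \approx -0.57845$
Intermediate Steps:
$j{\left(H,T \right)} = \left(-89 + H\right) \left(H + T\right)$
$\frac{j{\left(V,90 \right)}}{F{\left(69 \right)}} = \frac{72^{2} - 6408 - 8010 + 72 \cdot 90}{69^{2}} = \frac{5184 - 6408 - 8010 + 6480}{4761} = \left(-2754\right) \frac{1}{4761} = - \frac{306}{529}$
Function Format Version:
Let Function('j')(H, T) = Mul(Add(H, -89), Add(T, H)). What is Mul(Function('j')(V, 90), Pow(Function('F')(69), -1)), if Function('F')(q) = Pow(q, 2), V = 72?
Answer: Rational(-306, 529) ≈ -0.57845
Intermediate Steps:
Function('j')(H, T) = Mul(Add(-89, H), Add(H, T))
Mul(Function('j')(V, 90), Pow(Function('F')(69), -1)) = Mul(Add(Pow(72, 2), Mul(-89, 72), Mul(-89, 90), Mul(72, 90)), Pow(Pow(69, 2), -1)) = Mul(Add(5184, -6408, -8010, 6480), Pow(4761, -1)) = Mul(-2754, Rational(1, 4761)) = Rational(-306, 529)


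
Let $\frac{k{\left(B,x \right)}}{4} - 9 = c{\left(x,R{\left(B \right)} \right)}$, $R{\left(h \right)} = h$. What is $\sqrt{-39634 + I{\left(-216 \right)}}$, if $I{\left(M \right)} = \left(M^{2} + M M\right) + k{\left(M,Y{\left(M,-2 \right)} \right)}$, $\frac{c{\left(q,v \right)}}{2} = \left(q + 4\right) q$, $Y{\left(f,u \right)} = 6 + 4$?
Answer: $\sqrt{54834} \approx 234.17$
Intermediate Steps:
$Y{\left(f,u \right)} = 10$
$c{\left(q,v \right)} = 2 q \left(4 + q\right)$ ($c{\left(q,v \right)} = 2 \left(q + 4\right) q = 2 \left(4 + q\right) q = 2 q \left(4 + q\right)$)
$k{\left(B,x \right)} = 36 + 8 x \left(4 + x\right)$ ($k{\left(B,x \right)} = 36 + 4 \cdot 2 x \left(4 + x\right) = 36 + 8 x \left(4 + x\right)$)
$I{\left(M \right)} = 1156 + 2 M^{2}$ ($I{\left(M \right)} = \left(M^{2} + M M\right) + \left(36 + 8 \cdot 10 \left(4 + 10\right)\right) = \left(M^{2} + M^{2}\right) + \left(36 + 8 \cdot 10 \cdot 14\right) = 2 M^{2} + \left(36 + 1120\right) = 2 M^{2} + 1156 = 1156 + 2 M^{2}$)
$\sqrt{-39634 + I{\left(-216 \right)}} = \sqrt{-39634 + \left(1156 + 2 \left(-216\right)^{2}\right)} = \sqrt{-39634 + \left(1156 + 2 \cdot 46656\right)} = \sqrt{-39634 + \left(1156 + 93312\right)} = \sqrt{-39634 + 94468} = \sqrt{54834}$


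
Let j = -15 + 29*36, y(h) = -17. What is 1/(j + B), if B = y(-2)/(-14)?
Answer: 14/14423 ≈ 0.00097067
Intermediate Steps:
j = 1029 (j = -15 + 1044 = 1029)
B = 17/14 (B = -17/(-14) = -1/14*(-17) = 17/14 ≈ 1.2143)
1/(j + B) = 1/(1029 + 17/14) = 1/(14423/14) = 14/14423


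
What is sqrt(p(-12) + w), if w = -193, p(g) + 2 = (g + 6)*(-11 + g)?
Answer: I*sqrt(57) ≈ 7.5498*I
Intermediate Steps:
p(g) = -2 + (-11 + g)*(6 + g) (p(g) = -2 + (g + 6)*(-11 + g) = -2 + (6 + g)*(-11 + g) = -2 + (-11 + g)*(6 + g))
sqrt(p(-12) + w) = sqrt((-68 + (-12)**2 - 5*(-12)) - 193) = sqrt((-68 + 144 + 60) - 193) = sqrt(136 - 193) = sqrt(-57) = I*sqrt(57)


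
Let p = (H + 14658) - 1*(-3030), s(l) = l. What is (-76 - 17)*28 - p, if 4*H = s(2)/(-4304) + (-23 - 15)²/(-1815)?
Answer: -317029358537/15623520 ≈ -20292.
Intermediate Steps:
H = -3109303/15623520 (H = (2/(-4304) + (-23 - 15)²/(-1815))/4 = (2*(-1/4304) + (-38)²*(-1/1815))/4 = (-1/2152 + 1444*(-1/1815))/4 = (-1/2152 - 1444/1815)/4 = (¼)*(-3109303/3905880) = -3109303/15623520 ≈ -0.19901)
p = 276345712457/15623520 (p = (-3109303/15623520 + 14658) - 1*(-3030) = 229006446857/15623520 + 3030 = 276345712457/15623520 ≈ 17688.)
(-76 - 17)*28 - p = (-76 - 17)*28 - 1*276345712457/15623520 = -93*28 - 276345712457/15623520 = -2604 - 276345712457/15623520 = -317029358537/15623520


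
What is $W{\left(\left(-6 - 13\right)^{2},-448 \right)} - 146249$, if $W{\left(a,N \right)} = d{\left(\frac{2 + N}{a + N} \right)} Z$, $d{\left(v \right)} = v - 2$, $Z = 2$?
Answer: $- \frac{12723119}{87} \approx -1.4624 \cdot 10^{5}$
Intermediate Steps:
$d{\left(v \right)} = -2 + v$ ($d{\left(v \right)} = v - 2 = -2 + v$)
$W{\left(a,N \right)} = -4 + \frac{2 \left(2 + N\right)}{N + a}$ ($W{\left(a,N \right)} = \left(-2 + \frac{2 + N}{a + N}\right) 2 = \left(-2 + \frac{2 + N}{N + a}\right) 2 = -4 + \frac{2 \left(2 + N\right)}{N + a}$)
$W{\left(\left(-6 - 13\right)^{2},-448 \right)} - 146249 = \frac{2 \left(2 - -448 - 2 \left(-6 - 13\right)^{2}\right)}{-448 + \left(-6 - 13\right)^{2}} - 146249 = \frac{2 \left(2 + 448 - 2 \left(-19\right)^{2}\right)}{-448 + \left(-19\right)^{2}} - 146249 = \frac{2 \left(2 + 448 - 722\right)}{-448 + 361} - 146249 = \frac{2 \left(2 + 448 - 722\right)}{-87} - 146249 = 2 \left(- \frac{1}{87}\right) \left(-272\right) - 146249 = \frac{544}{87} - 146249 = - \frac{12723119}{87}$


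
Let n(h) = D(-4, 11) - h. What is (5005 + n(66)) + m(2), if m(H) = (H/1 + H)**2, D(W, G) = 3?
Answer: 4958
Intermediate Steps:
n(h) = 3 - h
m(H) = 4*H**2 (m(H) = (H*1 + H)**2 = (H + H)**2 = (2*H)**2 = 4*H**2)
(5005 + n(66)) + m(2) = (5005 + (3 - 1*66)) + 4*2**2 = (5005 + (3 - 66)) + 4*4 = (5005 - 63) + 16 = 4942 + 16 = 4958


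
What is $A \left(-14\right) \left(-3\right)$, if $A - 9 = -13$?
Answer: $-168$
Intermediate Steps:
$A = -4$ ($A = 9 - 13 = -4$)
$A \left(-14\right) \left(-3\right) = \left(-4\right) \left(-14\right) \left(-3\right) = 56 \left(-3\right) = -168$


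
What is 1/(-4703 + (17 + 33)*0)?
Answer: -1/4703 ≈ -0.00021263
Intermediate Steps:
1/(-4703 + (17 + 33)*0) = 1/(-4703 + 50*0) = 1/(-4703 + 0) = 1/(-4703) = -1/4703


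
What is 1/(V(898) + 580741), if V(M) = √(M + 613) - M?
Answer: 579843/336217903138 - √1511/336217903138 ≈ 1.7245e-6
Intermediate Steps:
V(M) = √(613 + M) - M
1/(V(898) + 580741) = 1/((√(613 + 898) - 1*898) + 580741) = 1/((√1511 - 898) + 580741) = 1/((-898 + √1511) + 580741) = 1/(579843 + √1511)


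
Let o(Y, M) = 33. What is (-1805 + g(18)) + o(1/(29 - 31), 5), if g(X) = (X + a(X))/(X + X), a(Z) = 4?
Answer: -31885/18 ≈ -1771.4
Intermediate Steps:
g(X) = (4 + X)/(2*X) (g(X) = (X + 4)/(X + X) = (4 + X)/((2*X)) = (4 + X)*(1/(2*X)) = (4 + X)/(2*X))
(-1805 + g(18)) + o(1/(29 - 31), 5) = (-1805 + (½)*(4 + 18)/18) + 33 = (-1805 + (½)*(1/18)*22) + 33 = (-1805 + 11/18) + 33 = -32479/18 + 33 = -31885/18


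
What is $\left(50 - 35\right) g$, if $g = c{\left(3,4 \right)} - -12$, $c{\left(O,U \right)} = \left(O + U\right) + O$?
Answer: $330$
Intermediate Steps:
$c{\left(O,U \right)} = U + 2 O$
$g = 22$ ($g = \left(4 + 2 \cdot 3\right) - -12 = \left(4 + 6\right) + 12 = 10 + 12 = 22$)
$\left(50 - 35\right) g = \left(50 - 35\right) 22 = 15 \cdot 22 = 330$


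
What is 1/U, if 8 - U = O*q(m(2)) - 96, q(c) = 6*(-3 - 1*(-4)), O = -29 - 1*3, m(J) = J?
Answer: 1/296 ≈ 0.0033784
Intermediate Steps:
O = -32 (O = -29 - 3 = -32)
q(c) = 6 (q(c) = 6*(-3 + 4) = 6*1 = 6)
U = 296 (U = 8 - (-32*6 - 96) = 8 - (-192 - 96) = 8 - 1*(-288) = 8 + 288 = 296)
1/U = 1/296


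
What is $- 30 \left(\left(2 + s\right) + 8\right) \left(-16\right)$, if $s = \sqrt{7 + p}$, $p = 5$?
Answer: $4800 + 960 \sqrt{3} \approx 6462.8$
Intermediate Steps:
$s = 2 \sqrt{3}$ ($s = \sqrt{7 + 5} = \sqrt{12} = 2 \sqrt{3} \approx 3.4641$)
$- 30 \left(\left(2 + s\right) + 8\right) \left(-16\right) = - 30 \left(\left(2 + 2 \sqrt{3}\right) + 8\right) \left(-16\right) = - 30 \left(10 + 2 \sqrt{3}\right) \left(-16\right) = \left(-300 - 60 \sqrt{3}\right) \left(-16\right) = 4800 + 960 \sqrt{3}$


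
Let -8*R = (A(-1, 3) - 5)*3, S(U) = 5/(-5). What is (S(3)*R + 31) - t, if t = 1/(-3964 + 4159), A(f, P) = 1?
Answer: 11503/390 ≈ 29.495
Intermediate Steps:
S(U) = -1 (S(U) = 5*(-⅕) = -1)
R = 3/2 (R = -(1 - 5)*3/8 = -(-1)*3/2 = -⅛*(-12) = 3/2 ≈ 1.5000)
t = 1/195 ≈ 0.0051282
(S(3)*R + 31) - t = (-1*3/2 + 31) - 1*1/195 = (-3/2 + 31) - 1/195 = 59/2 - 1/195 = 11503/390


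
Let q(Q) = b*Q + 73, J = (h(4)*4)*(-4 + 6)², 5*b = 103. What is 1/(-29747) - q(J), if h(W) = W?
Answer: -206949884/148735 ≈ -1391.4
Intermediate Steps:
b = 103/5 (b = (⅕)*103 = 103/5 ≈ 20.600)
J = 64 (J = (4*4)*(-4 + 6)² = 16*2² = 16*4 = 64)
q(Q) = 73 + 103*Q/5 (q(Q) = 103*Q/5 + 73 = 73 + 103*Q/5)
1/(-29747) - q(J) = 1/(-29747) - (73 + (103/5)*64) = -1/29747 - (73 + 6592/5) = -1/29747 - 1*6957/5 = -1/29747 - 6957/5 = -206949884/148735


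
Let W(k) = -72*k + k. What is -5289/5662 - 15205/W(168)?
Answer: 11501759/33768168 ≈ 0.34061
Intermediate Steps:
W(k) = -71*k
-5289/5662 - 15205/W(168) = -5289/5662 - 15205/((-71*168)) = -5289*1/5662 - 15205/(-11928) = -5289/5662 - 15205*(-1/11928) = -5289/5662 + 15205/11928 = 11501759/33768168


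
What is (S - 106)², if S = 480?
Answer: 139876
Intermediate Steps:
(S - 106)² = (480 - 106)² = 374² = 139876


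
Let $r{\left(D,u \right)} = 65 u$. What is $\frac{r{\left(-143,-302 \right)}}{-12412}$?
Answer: $\frac{9815}{6206} \approx 1.5815$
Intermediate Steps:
$\frac{r{\left(-143,-302 \right)}}{-12412} = \frac{65 \left(-302\right)}{-12412} = \left(-19630\right) \left(- \frac{1}{12412}\right) = \frac{9815}{6206}$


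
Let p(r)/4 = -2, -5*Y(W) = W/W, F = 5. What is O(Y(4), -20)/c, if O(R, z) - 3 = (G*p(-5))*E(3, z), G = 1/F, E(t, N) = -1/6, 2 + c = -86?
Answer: -49/1320 ≈ -0.037121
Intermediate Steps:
c = -88 (c = -2 - 86 = -88)
E(t, N) = -⅙ (E(t, N) = -1*⅙ = -⅙)
G = ⅕ (G = 1/5 = ⅕ ≈ 0.20000)
Y(W) = -⅕ (Y(W) = -W/(5*W) = -⅕*1 = -⅕)
p(r) = -8 (p(r) = 4*(-2) = -8)
O(R, z) = 49/15 (O(R, z) = 3 + ((⅕)*(-8))*(-⅙) = 3 - 8/5*(-⅙) = 3 + 4/15 = 49/15)
O(Y(4), -20)/c = (49/15)/(-88) = (49/15)*(-1/88) = -49/1320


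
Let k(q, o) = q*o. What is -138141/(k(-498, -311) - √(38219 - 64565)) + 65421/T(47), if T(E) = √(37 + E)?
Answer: -3565833633/3997870205 + 21807*√21/14 - 46047*I*√26346/7995740410 ≈ 7137.1 - 0.00093476*I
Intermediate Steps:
k(q, o) = o*q
-138141/(k(-498, -311) - √(38219 - 64565)) + 65421/T(47) = -138141/(-311*(-498) - √(38219 - 64565)) + 65421/(√(37 + 47)) = -138141/(154878 - √(-26346)) + 65421/(√84) = -138141/(154878 - I*√26346) + 65421/((2*√21)) = -138141/(154878 - I*√26346) + 65421*(√21/42) = -138141/(154878 - I*√26346) + 21807*√21/14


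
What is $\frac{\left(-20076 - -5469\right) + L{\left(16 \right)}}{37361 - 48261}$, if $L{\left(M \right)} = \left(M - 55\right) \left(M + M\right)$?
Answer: $\frac{3171}{2180} \approx 1.4546$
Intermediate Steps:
$L{\left(M \right)} = 2 M \left(-55 + M\right)$ ($L{\left(M \right)} = \left(-55 + M\right) 2 M = 2 M \left(-55 + M\right)$)
$\frac{\left(-20076 - -5469\right) + L{\left(16 \right)}}{37361 - 48261} = \frac{\left(-20076 - -5469\right) + 2 \cdot 16 \left(-55 + 16\right)}{37361 - 48261} = \frac{\left(-20076 + 5469\right) + 2 \cdot 16 \left(-39\right)}{-10900} = \left(-14607 - 1248\right) \left(- \frac{1}{10900}\right) = \left(-15855\right) \left(- \frac{1}{10900}\right) = \frac{3171}{2180}$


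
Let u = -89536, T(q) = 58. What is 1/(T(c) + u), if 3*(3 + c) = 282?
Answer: -1/89478 ≈ -1.1176e-5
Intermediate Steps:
c = 91 (c = -3 + (⅓)*282 = -3 + 94 = 91)
1/(T(c) + u) = 1/(58 - 89536) = 1/(-89478) = -1/89478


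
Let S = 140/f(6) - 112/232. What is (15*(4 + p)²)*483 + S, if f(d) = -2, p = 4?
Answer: 13444676/29 ≈ 4.6361e+5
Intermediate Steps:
S = -2044/29 (S = 140/(-2) - 112/232 = 140*(-½) - 112*1/232 = -70 - 14/29 = -2044/29 ≈ -70.483)
(15*(4 + p)²)*483 + S = (15*(4 + 4)²)*483 - 2044/29 = (15*8²)*483 - 2044/29 = (15*64)*483 - 2044/29 = 960*483 - 2044/29 = 463680 - 2044/29 = 13444676/29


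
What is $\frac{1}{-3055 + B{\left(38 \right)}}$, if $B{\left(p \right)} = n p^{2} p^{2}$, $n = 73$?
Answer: $\frac{1}{152211873} \approx 6.5698 \cdot 10^{-9}$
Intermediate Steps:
$B{\left(p \right)} = 73 p^{4}$ ($B{\left(p \right)} = 73 p^{2} p^{2} = 73 p^{4}$)
$\frac{1}{-3055 + B{\left(38 \right)}} = \frac{1}{-3055 + 73 \cdot 38^{4}} = \frac{1}{-3055 + 73 \cdot 2085136} = \frac{1}{-3055 + 152214928} = \frac{1}{152211873}$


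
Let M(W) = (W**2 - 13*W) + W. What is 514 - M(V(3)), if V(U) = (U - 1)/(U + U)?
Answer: 4661/9 ≈ 517.89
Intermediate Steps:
V(U) = (-1 + U)/(2*U) (V(U) = (-1 + U)/((2*U)) = (-1 + U)*(1/(2*U)) = (-1 + U)/(2*U))
M(W) = W**2 - 12*W
514 - M(V(3)) = 514 - (1/2)*(-1 + 3)/3*(-12 + (1/2)*(-1 + 3)/3) = 514 - (1/2)*(1/3)*2*(-12 + (1/2)*(1/3)*2) = 514 - (-12 + 1/3)/3 = 514 - (-35)/(3*3) = 514 - 1*(-35/9) = 514 + 35/9 = 4661/9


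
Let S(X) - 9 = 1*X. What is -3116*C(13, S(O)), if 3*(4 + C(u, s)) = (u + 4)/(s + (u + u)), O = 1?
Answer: 323285/27 ≈ 11974.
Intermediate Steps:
S(X) = 9 + X (S(X) = 9 + 1*X = 9 + X)
C(u, s) = -4 + (4 + u)/(3*(s + 2*u)) (C(u, s) = -4 + ((u + 4)/(s + (u + u)))/3 = -4 + ((4 + u)/(s + 2*u))/3 = -4 + (4 + u)/(3*(s + 2*u)))
-3116*C(13, S(O)) = -3116*(4 - 23*13 - 12*(9 + 1))/(3*((9 + 1) + 2*13)) = -3116*(4 - 299 - 12*10)/(3*(10 + 26)) = -3116*(4 - 299 - 120)/(3*36) = -3116*(-415)/(3*36) = -3116*(-415/108) = 323285/27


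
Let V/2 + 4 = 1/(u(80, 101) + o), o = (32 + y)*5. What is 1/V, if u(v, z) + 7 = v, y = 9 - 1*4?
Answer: -129/1031 ≈ -0.12512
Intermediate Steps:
y = 5 (y = 9 - 4 = 5)
u(v, z) = -7 + v
o = 185 (o = (32 + 5)*5 = 37*5 = 185)
V = -1031/129 (V = -8 + 2/((-7 + 80) + 185) = -8 + 2/(73 + 185) = -8 + 2/258 = -8 + 2*(1/258) = -8 + 1/129 = -1031/129 ≈ -7.9922)
1/V = 1/(-1031/129) = -129/1031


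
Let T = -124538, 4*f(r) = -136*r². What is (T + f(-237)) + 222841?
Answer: -1811443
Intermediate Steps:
f(r) = -34*r² (f(r) = (-136*r²)/4 = -34*r²)
(T + f(-237)) + 222841 = (-124538 - 34*(-237)²) + 222841 = (-124538 - 34*56169) + 222841 = (-124538 - 1909746) + 222841 = -2034284 + 222841 = -1811443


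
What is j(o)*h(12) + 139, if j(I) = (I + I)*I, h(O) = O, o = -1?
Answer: 163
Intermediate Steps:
j(I) = 2*I**2 (j(I) = (2*I)*I = 2*I**2)
j(o)*h(12) + 139 = (2*(-1)**2)*12 + 139 = (2*1)*12 + 139 = 2*12 + 139 = 24 + 139 = 163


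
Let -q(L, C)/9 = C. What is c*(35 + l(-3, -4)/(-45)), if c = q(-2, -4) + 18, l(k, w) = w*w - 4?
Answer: 9378/5 ≈ 1875.6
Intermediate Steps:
q(L, C) = -9*C
l(k, w) = -4 + w² (l(k, w) = w² - 4 = -4 + w²)
c = 54 (c = -9*(-4) + 18 = 36 + 18 = 54)
c*(35 + l(-3, -4)/(-45)) = 54*(35 + (-4 + (-4)²)/(-45)) = 54*(35 + (-4 + 16)*(-1/45)) = 54*(35 + 12*(-1/45)) = 54*(35 - 4/15) = 54*(521/15) = 9378/5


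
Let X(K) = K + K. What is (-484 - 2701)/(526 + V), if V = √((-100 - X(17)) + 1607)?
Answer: -1675310/275203 + 3185*√1473/275203 ≈ -5.6434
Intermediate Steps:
X(K) = 2*K
V = √1473 (V = √((-100 - 2*17) + 1607) = √((-100 - 1*34) + 1607) = √((-100 - 34) + 1607) = √(-134 + 1607) = √1473 ≈ 38.380)
(-484 - 2701)/(526 + V) = (-484 - 2701)/(526 + √1473) = -3185/(526 + √1473)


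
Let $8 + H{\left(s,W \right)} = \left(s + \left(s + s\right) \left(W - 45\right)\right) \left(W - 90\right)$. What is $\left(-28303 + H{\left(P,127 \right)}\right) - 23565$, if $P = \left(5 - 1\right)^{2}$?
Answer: $45804$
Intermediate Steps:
$P = 16$ ($P = 4^{2} = 16$)
$H{\left(s,W \right)} = -8 + \left(-90 + W\right) \left(s + 2 s \left(-45 + W\right)\right)$ ($H{\left(s,W \right)} = -8 + \left(s + \left(s + s\right) \left(W - 45\right)\right) \left(W - 90\right) = -8 + \left(s + 2 s \left(-45 + W\right)\right) \left(-90 + W\right) = -8 + \left(-90 + W\right) \left(s + 2 s \left(-45 + W\right)\right)$)
$\left(-28303 + H{\left(P,127 \right)}\right) - 23565 = \left(-28303 + \left(-8 + 8010 \cdot 16 - 34163 \cdot 16 + 2 \cdot 16 \cdot 127^{2}\right)\right) - 23565 = \left(-28303 + \left(-8 + 128160 - 546608 + 2 \cdot 16 \cdot 16129\right)\right) - 23565 = \left(-28303 + \left(-8 + 128160 - 546608 + 516128\right)\right) - 23565 = \left(-28303 + 97672\right) - 23565 = 69369 - 23565 = 45804$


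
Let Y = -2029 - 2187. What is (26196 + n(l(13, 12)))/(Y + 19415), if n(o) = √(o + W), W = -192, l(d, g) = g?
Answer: 26196/15199 + 6*I*√5/15199 ≈ 1.7235 + 0.00088272*I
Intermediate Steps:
Y = -4216
n(o) = √(-192 + o) (n(o) = √(o - 192) = √(-192 + o))
(26196 + n(l(13, 12)))/(Y + 19415) = (26196 + √(-192 + 12))/(-4216 + 19415) = (26196 + √(-180))/15199 = (26196 + 6*I*√5)*(1/15199) = 26196/15199 + 6*I*√5/15199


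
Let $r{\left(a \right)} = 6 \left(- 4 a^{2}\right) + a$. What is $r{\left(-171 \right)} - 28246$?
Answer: $-730201$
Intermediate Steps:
$r{\left(a \right)} = a - 24 a^{2}$ ($r{\left(a \right)} = - 24 a^{2} + a = a - 24 a^{2}$)
$r{\left(-171 \right)} - 28246 = - 171 \left(1 - -4104\right) - 28246 = - 171 \left(1 + 4104\right) - 28246 = \left(-171\right) 4105 - 28246 = -701955 - 28246 = -730201$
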